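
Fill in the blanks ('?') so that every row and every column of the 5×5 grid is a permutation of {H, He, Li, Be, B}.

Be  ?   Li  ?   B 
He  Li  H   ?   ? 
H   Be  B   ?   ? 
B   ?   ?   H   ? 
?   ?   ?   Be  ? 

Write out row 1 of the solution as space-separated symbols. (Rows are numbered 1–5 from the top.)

Be H Li He B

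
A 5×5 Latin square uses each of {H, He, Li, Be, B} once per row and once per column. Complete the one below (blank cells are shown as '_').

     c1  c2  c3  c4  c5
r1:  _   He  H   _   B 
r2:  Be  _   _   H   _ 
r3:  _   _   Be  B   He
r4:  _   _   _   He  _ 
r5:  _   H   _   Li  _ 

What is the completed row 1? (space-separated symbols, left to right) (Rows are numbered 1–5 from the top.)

(r1,c1) = Li
(r1,c4) = Be

Li He H Be B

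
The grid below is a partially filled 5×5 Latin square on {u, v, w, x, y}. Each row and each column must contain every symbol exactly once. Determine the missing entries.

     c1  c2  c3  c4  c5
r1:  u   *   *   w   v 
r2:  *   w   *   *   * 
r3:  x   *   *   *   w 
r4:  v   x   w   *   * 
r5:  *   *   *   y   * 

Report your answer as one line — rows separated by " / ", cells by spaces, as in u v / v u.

u y x w v / y w v x u / x u y v w / v x w u y / w v u y x

Cell (r1,c2): row 1 has {u,v,w}; column 2 has {w,x} → y.
Cell (r1,c3): row 1 has {u,v,w,y}; column 3 has {w} → x.
Cell (r2,c1): row 2 has {w}; column 1 has {u,v,x} → y.
Cell (r4,c4): row 4 has {v,w,x}; column 4 has {w,y} → u.
Cell (r4,c5): row 4 has {u,v,w,x}; column 5 has {v,w} → y.
Cell (r5,c1): row 5 has {y}; column 1 has {u,v,x,y} → w.
Cell (r3,c4): row 3 has {w,x}; column 4 has {u,w,y} → v.
Cell (r2,c4): row 2 has {w,y}; column 4 has {u,v,w,y} → x.
Cell (r2,c5): row 2 has {w,x,y}; column 5 has {v,w,y} → u.
Cell (r3,c2): row 3 has {v,w,x}; column 2 has {w,x,y} → u.
Cell (r3,c3): row 3 has {u,v,w,x}; column 3 has {w,x} → y.
Cell (r5,c2): row 5 has {w,y}; column 2 has {u,w,x,y} → v.
Cell (r5,c3): row 5 has {v,w,y}; column 3 has {w,x,y} → u.
Cell (r5,c5): row 5 has {u,v,w,y}; column 5 has {u,v,w,y} → x.
Cell (r2,c3): row 2 has {u,w,x,y}; column 3 has {u,w,x,y} → v.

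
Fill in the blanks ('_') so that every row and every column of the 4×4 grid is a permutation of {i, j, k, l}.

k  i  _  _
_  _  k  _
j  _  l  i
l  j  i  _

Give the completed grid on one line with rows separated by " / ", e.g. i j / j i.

row 1 has {i,k}; column 3 has {i,k,l} — only j is left for (r1,c3).
row 1 has {i,j,k}; column 4 has {i} — only l is left for (r1,c4).
row 2 has {k}; column 1 has {j,k,l} — only i is left for (r2,c1).
row 2 has {i,k}; column 2 has {i,j} — only l is left for (r2,c2).
row 2 has {i,k,l}; column 4 has {i,l} — only j is left for (r2,c4).
row 3 has {i,j,l}; column 2 has {i,j,l} — only k is left for (r3,c2).
row 4 has {i,j,l}; column 4 has {i,j,l} — only k is left for (r4,c4).

k i j l / i l k j / j k l i / l j i k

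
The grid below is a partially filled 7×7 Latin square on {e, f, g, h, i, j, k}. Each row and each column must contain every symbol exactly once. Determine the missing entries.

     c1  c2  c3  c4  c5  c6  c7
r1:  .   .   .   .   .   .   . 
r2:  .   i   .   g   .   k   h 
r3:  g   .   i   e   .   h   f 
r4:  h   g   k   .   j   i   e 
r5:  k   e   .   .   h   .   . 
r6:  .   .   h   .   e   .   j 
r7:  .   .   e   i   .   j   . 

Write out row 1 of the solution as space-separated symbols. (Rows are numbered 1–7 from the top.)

(r2,c5): row 2 has {g,h,i,k}; column 5 has {e,h,j}, so it must be f.
(r3,c5): row 3 has {e,f,g,h,i}; column 5 has {e,f,h,j}, so it must be k.
(r4,c4): row 4 has {e,g,h,i,j,k}; column 4 has {e,g,i}, so it must be f.
(r5,c4): row 5 has {e,h,k}; column 4 has {e,f,g,i}, so it must be j.
(r6,c4): row 6 has {e,h,j}; column 4 has {e,f,g,i,j}, so it must be k.
(r7,c1): row 7 has {e,i,j}; column 1 has {g,h,k}, so it must be f.
(r7,c5): row 7 has {e,f,i,j}; column 5 has {e,f,h,j,k}, so it must be g.
(r7,c7): row 7 has {e,f,g,i,j}; column 7 has {e,f,h,j}, so it must be k.
(r1,c4): row 1 is empty so far; column 4 has {e,f,g,i,j,k}, so it must be h.
(r1,c5): row 1 has {h}; column 5 has {e,f,g,h,j,k}, so it must be i.
(r1,c7): row 1 has {h,i}; column 7 has {e,f,h,j,k}, so it must be g.
(r2,c3): row 2 has {f,g,h,i,k}; column 3 has {e,h,i,k}, so it must be j.
(r3,c2): row 3 has {e,f,g,h,i,k}; column 2 has {e,g,i}, so it must be j.
(r5,c7): row 5 has {e,h,j,k}; column 7 has {e,f,g,h,j,k}, so it must be i.
(r6,c1): row 6 has {e,h,j,k}; column 1 has {f,g,h,k}, so it must be i.
(r6,c2): row 6 has {e,h,i,j,k}; column 2 has {e,g,i,j}, so it must be f.
(r6,c6): row 6 has {e,f,h,i,j,k}; column 6 has {h,i,j,k}, so it must be g.
(r7,c2): row 7 has {e,f,g,i,j,k}; column 2 has {e,f,g,i,j}, so it must be h.
(r1,c2): row 1 has {g,h,i}; column 2 has {e,f,g,h,i,j}, so it must be k.
(r1,c3): row 1 has {g,h,i,k}; column 3 has {e,h,i,j,k}, so it must be f.
(r1,c6): row 1 has {f,g,h,i,k}; column 6 has {g,h,i,j,k}, so it must be e.
(r2,c1): row 2 has {f,g,h,i,j,k}; column 1 has {f,g,h,i,k}, so it must be e.
(r5,c3): row 5 has {e,h,i,j,k}; column 3 has {e,f,h,i,j,k}, so it must be g.
(r5,c6): row 5 has {e,g,h,i,j,k}; column 6 has {e,g,h,i,j,k}, so it must be f.
(r1,c1): row 1 has {e,f,g,h,i,k}; column 1 has {e,f,g,h,i,k}, so it must be j.

j k f h i e g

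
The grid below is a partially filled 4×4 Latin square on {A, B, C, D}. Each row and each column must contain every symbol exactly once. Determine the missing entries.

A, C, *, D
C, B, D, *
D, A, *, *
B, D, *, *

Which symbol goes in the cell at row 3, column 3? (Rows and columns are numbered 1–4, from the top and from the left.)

C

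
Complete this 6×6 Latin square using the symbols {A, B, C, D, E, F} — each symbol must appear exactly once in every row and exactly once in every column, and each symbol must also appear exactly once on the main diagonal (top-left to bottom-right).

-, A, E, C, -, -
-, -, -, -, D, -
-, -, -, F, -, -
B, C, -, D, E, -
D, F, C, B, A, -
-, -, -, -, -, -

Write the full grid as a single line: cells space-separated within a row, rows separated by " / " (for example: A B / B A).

F A E C B D / C E F A D B / E D B F C A / B C A D E F / D F C B A E / A B D E F C

(r1,c1): row 1 has {A,C,E}; column 1 has {B,D}; the diagonal has {A,D}, so it must be F.
(r1,c5): row 1 has {A,C,E,F}; column 5 has {A,D,E}, so it must be B.
(r1,c6): row 1 has {A,B,C,E,F}; column 6 is empty so far, so it must be D.
(r3,c3): row 3 has {F}; column 3 has {C,E}; the diagonal has {A,D,F}, so it must be B.
(r3,c5): row 3 has {B,F}; column 5 has {A,B,D,E}, so it must be C.
(r5,c6): row 5 has {A,B,C,D,F}; column 6 has {D}, so it must be E.
(r6,c5): row 6 is empty so far; column 5 has {A,B,C,D,E}, so it must be F.
(r6,c6): row 6 has {F}; column 6 has {D,E}; the diagonal has {A,B,D,F}, so it must be C.
(r2,c2): row 2 has {D}; column 2 has {A,C,F}; the diagonal has {A,B,C,D,F}, so it must be E.
(r2,c4): row 2 has {D,E}; column 4 has {B,C,D,F}, so it must be A.
(r3,c2): row 3 has {B,C,F}; column 2 has {A,C,E,F}, so it must be D.
(r3,c6): row 3 has {B,C,D,F}; column 6 has {C,D,E}, so it must be A.
(r4,c6): row 4 has {B,C,D,E}; column 6 has {A,C,D,E}, so it must be F.
(r6,c2): row 6 has {C,F}; column 2 has {A,C,D,E,F}, so it must be B.
(r6,c4): row 6 has {B,C,F}; column 4 has {A,B,C,D,F}, so it must be E.
(r2,c1): row 2 has {A,D,E}; column 1 has {B,D,F}, so it must be C.
(r2,c3): row 2 has {A,C,D,E}; column 3 has {B,C,E}, so it must be F.
(r2,c6): row 2 has {A,C,D,E,F}; column 6 has {A,C,D,E,F}, so it must be B.
(r3,c1): row 3 has {A,B,C,D,F}; column 1 has {B,C,D,F}, so it must be E.
(r4,c3): row 4 has {B,C,D,E,F}; column 3 has {B,C,E,F}, so it must be A.
(r6,c1): row 6 has {B,C,E,F}; column 1 has {B,C,D,E,F}, so it must be A.
(r6,c3): row 6 has {A,B,C,E,F}; column 3 has {A,B,C,E,F}, so it must be D.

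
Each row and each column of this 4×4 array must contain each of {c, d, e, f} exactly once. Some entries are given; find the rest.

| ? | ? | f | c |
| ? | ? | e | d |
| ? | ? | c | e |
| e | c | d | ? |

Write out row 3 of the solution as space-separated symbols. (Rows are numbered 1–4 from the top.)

f d c e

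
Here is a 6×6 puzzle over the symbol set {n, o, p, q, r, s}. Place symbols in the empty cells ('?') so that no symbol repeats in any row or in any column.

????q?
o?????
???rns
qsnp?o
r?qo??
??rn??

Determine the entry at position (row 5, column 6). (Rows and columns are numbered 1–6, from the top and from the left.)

p

(r1,c4): row 1 has {q}; column 4 has {n,o,p,r}, so it must be s.
(r2,c4): row 2 has {o}; column 4 has {n,o,p,r,s}, so it must be q.
(r3,c1): row 3 has {n,r,s}; column 1 has {o,q,r}, so it must be p.
(r3,c3): row 3 has {n,p,r,s}; column 3 has {n,q,r}, so it must be o.
(r4,c5): row 4 has {n,o,p,q,s}; column 5 has {n,q}, so it must be r.
(r6,c1): row 6 has {n,r}; column 1 has {o,p,q,r}, so it must be s.
(r1,c1): row 1 has {q,s}; column 1 has {o,p,q,r,s}, so it must be n.
(r1,c3): row 1 has {n,q,s}; column 3 has {n,o,q,r}, so it must be p.
(r1,c6): row 1 has {n,p,q,s}; column 6 has {o,s}, so it must be r.
(r2,c3): row 2 has {o,q}; column 3 has {n,o,p,q,r}, so it must be s.
(r2,c5): row 2 has {o,q,s}; column 5 has {n,q,r}, so it must be p.
(r2,c6): row 2 has {o,p,q,s}; column 6 has {o,r,s}, so it must be n.
(r3,c2): row 3 has {n,o,p,r,s}; column 2 has {s}, so it must be q.
(r5,c5): row 5 has {o,q,r}; column 5 has {n,p,q,r}, so it must be s.
(r5,c6): row 5 has {o,q,r,s}; column 6 has {n,o,r,s}, so it must be p.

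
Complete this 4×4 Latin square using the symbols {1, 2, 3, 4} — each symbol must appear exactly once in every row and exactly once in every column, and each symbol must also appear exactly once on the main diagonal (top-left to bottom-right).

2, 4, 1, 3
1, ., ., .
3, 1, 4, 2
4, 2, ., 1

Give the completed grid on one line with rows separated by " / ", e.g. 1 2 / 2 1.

(r2,c2) = 3
(r2,c3) = 2
(r2,c4) = 4
(r4,c3) = 3

2 4 1 3 / 1 3 2 4 / 3 1 4 2 / 4 2 3 1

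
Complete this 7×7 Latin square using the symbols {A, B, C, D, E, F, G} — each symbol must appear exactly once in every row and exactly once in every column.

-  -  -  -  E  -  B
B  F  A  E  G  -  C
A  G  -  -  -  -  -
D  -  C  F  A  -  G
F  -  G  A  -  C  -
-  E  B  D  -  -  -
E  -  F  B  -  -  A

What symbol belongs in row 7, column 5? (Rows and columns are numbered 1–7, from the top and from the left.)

D

(r1,c3): row 1 has {B,E}; column 3 has {A,B,C,F,G}, so it must be D.
(r2,c6): row 2 has {A,B,C,E,F,G}; column 6 has {C}, so it must be D.
(r3,c3): row 3 has {A,G}; column 3 has {A,B,C,D,F,G}, so it must be E.
(r3,c4): row 3 has {A,E,G}; column 4 has {A,B,D,E,F}, so it must be C.
(r4,c2): row 4 has {A,C,D,F,G}; column 2 has {E,F,G}, so it must be B.
(r4,c6): row 4 has {A,B,C,D,F,G}; column 6 has {C,D}, so it must be E.
(r5,c2): row 5 has {A,C,F,G}; column 2 has {B,E,F,G}, so it must be D.
(r5,c5): row 5 has {A,C,D,F,G}; column 5 has {A,E,G}, so it must be B.
(r5,c7): row 5 has {A,B,C,D,F,G}; column 7 has {A,B,C,G}, so it must be E.
(r6,c7): row 6 has {B,D,E}; column 7 has {A,B,C,E,G}, so it must be F.
(r7,c2): row 7 has {A,B,E,F}; column 2 has {B,D,E,F,G}, so it must be C.
(r7,c5): row 7 has {A,B,C,E,F}; column 5 has {A,B,E,G}, so it must be D.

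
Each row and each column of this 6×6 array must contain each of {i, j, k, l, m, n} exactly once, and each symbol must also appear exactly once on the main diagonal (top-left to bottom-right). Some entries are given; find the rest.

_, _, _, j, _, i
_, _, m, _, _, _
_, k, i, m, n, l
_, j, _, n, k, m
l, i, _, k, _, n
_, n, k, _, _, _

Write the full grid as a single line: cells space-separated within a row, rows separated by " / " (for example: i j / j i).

k m n j l i / n l m i j k / j k i m n l / i j l n k m / l i j k m n / m n k l i j

(r2,c2) = l
(r2,c4) = i
(r2,c5) = j
(r2,c6) = k
(r3,c1) = j
(r4,c1) = i
(r4,c3) = l
(r5,c3) = j
(r5,c5) = m
(r6,c1) = m
(r6,c4) = l
(r6,c5) = i
(r6,c6) = j
(r1,c1) = k
(r1,c2) = m
(r1,c3) = n
(r1,c5) = l
(r2,c1) = n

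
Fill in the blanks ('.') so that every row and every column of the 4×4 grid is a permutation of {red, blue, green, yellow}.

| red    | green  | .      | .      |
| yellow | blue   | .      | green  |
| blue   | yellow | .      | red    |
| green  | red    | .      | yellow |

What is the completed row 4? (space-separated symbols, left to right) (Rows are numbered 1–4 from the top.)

green red blue yellow

(r1,c4) = blue
(r2,c3) = red
(r3,c3) = green
(r4,c3) = blue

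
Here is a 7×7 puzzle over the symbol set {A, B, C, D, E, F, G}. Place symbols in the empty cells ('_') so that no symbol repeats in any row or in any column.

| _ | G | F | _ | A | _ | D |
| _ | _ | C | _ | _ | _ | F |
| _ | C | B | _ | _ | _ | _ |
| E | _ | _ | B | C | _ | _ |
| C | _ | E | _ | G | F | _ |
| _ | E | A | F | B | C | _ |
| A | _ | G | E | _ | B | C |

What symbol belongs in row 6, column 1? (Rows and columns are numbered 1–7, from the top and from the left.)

D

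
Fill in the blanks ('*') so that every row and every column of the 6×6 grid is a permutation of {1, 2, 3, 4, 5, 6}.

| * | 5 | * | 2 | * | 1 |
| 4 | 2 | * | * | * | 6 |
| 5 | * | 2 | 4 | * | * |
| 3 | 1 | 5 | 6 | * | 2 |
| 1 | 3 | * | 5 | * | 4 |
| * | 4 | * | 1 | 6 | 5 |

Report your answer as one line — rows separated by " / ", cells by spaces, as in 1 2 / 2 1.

6 5 4 2 3 1 / 4 2 1 3 5 6 / 5 6 2 4 1 3 / 3 1 5 6 4 2 / 1 3 6 5 2 4 / 2 4 3 1 6 5

row 1 has {1,2,5}; column 1 has {1,3,4,5} — only 6 is left for (r1,c1).
row 2 has {2,4,6}; column 4 has {1,2,4,5,6} — only 3 is left for (r2,c4).
row 3 has {2,4,5}; column 2 has {1,2,3,4,5} — only 6 is left for (r3,c2).
row 3 has {2,4,5,6}; column 6 has {1,2,4,5,6} — only 3 is left for (r3,c6).
row 4 has {1,2,3,5,6}; column 5 has {6} — only 4 is left for (r4,c5).
row 5 has {1,3,4,5}; column 3 has {2,5} — only 6 is left for (r5,c3).
row 5 has {1,3,4,5,6}; column 5 has {4,6} — only 2 is left for (r5,c5).
row 6 has {1,4,5,6}; column 1 has {1,3,4,5,6} — only 2 is left for (r6,c1).
row 6 has {1,2,4,5,6}; column 3 has {2,5,6} — only 3 is left for (r6,c3).
row 1 has {1,2,5,6}; column 3 has {2,3,5,6} — only 4 is left for (r1,c3).
row 1 has {1,2,4,5,6}; column 5 has {2,4,6} — only 3 is left for (r1,c5).
row 2 has {2,3,4,6}; column 3 has {2,3,4,5,6} — only 1 is left for (r2,c3).
row 2 has {1,2,3,4,6}; column 5 has {2,3,4,6} — only 5 is left for (r2,c5).
row 3 has {2,3,4,5,6}; column 5 has {2,3,4,5,6} — only 1 is left for (r3,c5).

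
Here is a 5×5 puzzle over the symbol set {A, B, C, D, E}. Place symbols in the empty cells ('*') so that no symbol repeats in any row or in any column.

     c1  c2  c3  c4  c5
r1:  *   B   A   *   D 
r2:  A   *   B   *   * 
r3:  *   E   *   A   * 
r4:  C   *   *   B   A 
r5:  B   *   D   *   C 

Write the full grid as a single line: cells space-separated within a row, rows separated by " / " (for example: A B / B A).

E B A C D / A C B D E / D E C A B / C D E B A / B A D E C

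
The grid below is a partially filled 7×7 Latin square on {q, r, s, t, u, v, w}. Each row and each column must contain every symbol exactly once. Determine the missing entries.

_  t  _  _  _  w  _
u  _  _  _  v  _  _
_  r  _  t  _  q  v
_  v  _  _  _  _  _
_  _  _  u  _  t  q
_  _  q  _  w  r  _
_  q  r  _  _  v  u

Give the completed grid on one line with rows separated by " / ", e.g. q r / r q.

(r2,c6): row 2 has {u,v}; column 6 has {q,r,t,v,w}, so it must be s.
(r4,c6): row 4 has {v}; column 6 has {q,r,s,t,v,w}, so it must be u.
(r2,c2): row 2 has {s,u,v}; column 2 has {q,r,t,v}, so it must be w.
(r2,c3): row 2 has {s,u,v,w}; column 3 has {q,r}, so it must be t.
(r2,c7): row 2 has {s,t,u,v,w}; column 7 has {q,u,v}, so it must be r.
(r5,c2): row 5 has {q,t,u}; column 2 has {q,r,t,v,w}, so it must be s.
(r5,c5): row 5 has {q,s,t,u}; column 5 has {v,w}, so it must be r.
(r6,c2): row 6 has {q,r,w}; column 2 has {q,r,s,t,v,w}, so it must be u.
(r1,c7): row 1 has {t,w}; column 7 has {q,r,u,v}, so it must be s.
(r2,c4): row 2 has {r,s,t,u,v,w}; column 4 has {t,u}, so it must be q.
(r6,c7): row 6 has {q,r,u,w}; column 7 has {q,r,s,u,v}, so it must be t.
(r4,c7): row 4 has {u,v}; column 7 has {q,r,s,t,u,v}, so it must be w.
(r4,c3): row 4 has {u,v,w}; column 3 has {q,r,t}, so it must be s.
(r4,c4): row 4 has {s,u,v,w}; column 4 has {q,t,u}, so it must be r.
(r1,c4): row 1 has {s,t,w}; column 4 has {q,r,t,u}, so it must be v.
(r6,c4): row 6 has {q,r,t,u,w}; column 4 has {q,r,t,u,v}, so it must be s.
(r7,c4): row 7 has {q,r,u,v}; column 4 has {q,r,s,t,u,v}, so it must be w.
(r1,c3): row 1 has {s,t,v,w}; column 3 has {q,r,s,t}, so it must be u.
(r1,c5): row 1 has {s,t,u,v,w}; column 5 has {r,v,w}, so it must be q.
(r3,c3): row 3 has {q,r,t,v}; column 3 has {q,r,s,t,u}, so it must be w.
(r4,c5): row 4 has {r,s,u,v,w}; column 5 has {q,r,v,w}, so it must be t.
(r5,c3): row 5 has {q,r,s,t,u}; column 3 has {q,r,s,t,u,w}, so it must be v.
(r6,c1): row 6 has {q,r,s,t,u,w}; column 1 has {u}, so it must be v.
(r7,c5): row 7 has {q,r,u,v,w}; column 5 has {q,r,t,v,w}, so it must be s.
(r1,c1): row 1 has {q,s,t,u,v,w}; column 1 has {u,v}, so it must be r.
(r3,c1): row 3 has {q,r,t,v,w}; column 1 has {r,u,v}, so it must be s.
(r3,c5): row 3 has {q,r,s,t,v,w}; column 5 has {q,r,s,t,v,w}, so it must be u.
(r4,c1): row 4 has {r,s,t,u,v,w}; column 1 has {r,s,u,v}, so it must be q.
(r5,c1): row 5 has {q,r,s,t,u,v}; column 1 has {q,r,s,u,v}, so it must be w.
(r7,c1): row 7 has {q,r,s,u,v,w}; column 1 has {q,r,s,u,v,w}, so it must be t.

r t u v q w s / u w t q v s r / s r w t u q v / q v s r t u w / w s v u r t q / v u q s w r t / t q r w s v u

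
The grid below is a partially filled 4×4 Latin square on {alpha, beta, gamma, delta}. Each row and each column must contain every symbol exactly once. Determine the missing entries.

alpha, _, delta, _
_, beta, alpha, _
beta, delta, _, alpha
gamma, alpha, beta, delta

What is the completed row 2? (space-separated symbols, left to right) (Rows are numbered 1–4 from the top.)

delta beta alpha gamma

At row 1, column 2: row 1 has {alpha,delta}; column 2 has {alpha,beta,delta}; that leaves gamma.
At row 1, column 4: row 1 has {alpha,gamma,delta}; column 4 has {alpha,delta}; that leaves beta.
At row 2, column 1: row 2 has {alpha,beta}; column 1 has {alpha,beta,gamma}; that leaves delta.
At row 2, column 4: row 2 has {alpha,beta,delta}; column 4 has {alpha,beta,delta}; that leaves gamma.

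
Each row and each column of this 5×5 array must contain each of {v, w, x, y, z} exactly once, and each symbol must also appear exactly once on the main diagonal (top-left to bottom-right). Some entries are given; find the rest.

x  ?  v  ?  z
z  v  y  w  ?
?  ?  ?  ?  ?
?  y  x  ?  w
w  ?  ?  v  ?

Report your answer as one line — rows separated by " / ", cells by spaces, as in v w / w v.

x w v y z / z v y w x / y z w x v / v y x z w / w x z v y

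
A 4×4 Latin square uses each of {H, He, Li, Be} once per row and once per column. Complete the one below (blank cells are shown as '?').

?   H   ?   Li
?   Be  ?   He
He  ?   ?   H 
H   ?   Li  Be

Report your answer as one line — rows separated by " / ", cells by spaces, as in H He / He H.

Be H He Li / Li Be H He / He Li Be H / H He Li Be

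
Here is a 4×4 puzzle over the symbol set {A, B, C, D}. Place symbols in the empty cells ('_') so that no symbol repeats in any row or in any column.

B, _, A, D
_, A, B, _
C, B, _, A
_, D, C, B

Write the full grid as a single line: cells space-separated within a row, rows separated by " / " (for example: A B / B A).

B C A D / D A B C / C B D A / A D C B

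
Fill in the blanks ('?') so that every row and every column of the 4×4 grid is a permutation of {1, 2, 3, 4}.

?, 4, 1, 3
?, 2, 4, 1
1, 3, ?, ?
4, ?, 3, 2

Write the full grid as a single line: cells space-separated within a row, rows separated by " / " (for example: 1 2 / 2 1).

2 4 1 3 / 3 2 4 1 / 1 3 2 4 / 4 1 3 2

row 1 has {1,3,4}; column 1 has {1,4} — only 2 is left for (r1,c1).
row 2 has {1,2,4}; column 1 has {1,2,4} — only 3 is left for (r2,c1).
row 3 has {1,3}; column 3 has {1,3,4} — only 2 is left for (r3,c3).
row 3 has {1,2,3}; column 4 has {1,2,3} — only 4 is left for (r3,c4).
row 4 has {2,3,4}; column 2 has {2,3,4} — only 1 is left for (r4,c2).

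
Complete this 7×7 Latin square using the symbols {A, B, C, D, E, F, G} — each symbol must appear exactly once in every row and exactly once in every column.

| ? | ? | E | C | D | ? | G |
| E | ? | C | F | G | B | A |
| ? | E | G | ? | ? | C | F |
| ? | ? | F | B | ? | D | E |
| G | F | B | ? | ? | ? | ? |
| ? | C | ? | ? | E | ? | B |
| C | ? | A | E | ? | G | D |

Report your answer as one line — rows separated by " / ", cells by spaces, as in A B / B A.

(r2,c2): row 2 has {A,B,C,E,F,G}; column 2 has {C,E,F}, so it must be D.
(r4,c1): row 4 has {B,D,E,F}; column 1 has {C,E,G}, so it must be A.
(r4,c2): row 4 has {A,B,D,E,F}; column 2 has {C,D,E,F}, so it must be G.
(r4,c5): row 4 has {A,B,D,E,F,G}; column 5 has {D,E,G}, so it must be C.
(r5,c5): row 5 has {B,F,G}; column 5 has {C,D,E,G}, so it must be A.
(r5,c6): row 5 has {A,B,F,G}; column 6 has {B,C,D,G}, so it must be E.
(r5,c7): row 5 has {A,B,E,F,G}; column 7 has {A,B,D,E,F,G}, so it must be C.
(r6,c3): row 6 has {B,C,E}; column 3 has {A,B,C,E,F,G}, so it must be D.
(r7,c2): row 7 has {A,C,D,E,G}; column 2 has {C,D,E,F,G}, so it must be B.
(r7,c5): row 7 has {A,B,C,D,E,G}; column 5 has {A,C,D,E,G}, so it must be F.
(r1,c2): row 1 has {C,D,E,G}; column 2 has {B,C,D,E,F,G}, so it must be A.
(r1,c6): row 1 has {A,C,D,E,G}; column 6 has {B,C,D,E,G}, so it must be F.
(r3,c5): row 3 has {C,E,F,G}; column 5 has {A,C,D,E,F,G}, so it must be B.
(r5,c4): row 5 has {A,B,C,E,F,G}; column 4 has {B,C,E,F}, so it must be D.
(r6,c1): row 6 has {B,C,D,E}; column 1 has {A,C,E,G}, so it must be F.
(r6,c6): row 6 has {B,C,D,E,F}; column 6 has {B,C,D,E,F,G}, so it must be A.
(r1,c1): row 1 has {A,C,D,E,F,G}; column 1 has {A,C,E,F,G}, so it must be B.
(r3,c1): row 3 has {B,C,E,F,G}; column 1 has {A,B,C,E,F,G}, so it must be D.
(r3,c4): row 3 has {B,C,D,E,F,G}; column 4 has {B,C,D,E,F}, so it must be A.
(r6,c4): row 6 has {A,B,C,D,E,F}; column 4 has {A,B,C,D,E,F}, so it must be G.

B A E C D F G / E D C F G B A / D E G A B C F / A G F B C D E / G F B D A E C / F C D G E A B / C B A E F G D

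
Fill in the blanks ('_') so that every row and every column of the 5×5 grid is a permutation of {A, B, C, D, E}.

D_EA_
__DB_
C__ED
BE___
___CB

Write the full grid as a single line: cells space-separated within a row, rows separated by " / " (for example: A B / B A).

D B E A C / A C D B E / C A B E D / B E C D A / E D A C B

At row 1, column 5: row 1 has {A,D,E}; column 5 has {B,D}; that leaves C.
At row 4, column 4: row 4 has {B,E}; column 4 has {A,B,C,E}; that leaves D.
At row 4, column 5: row 4 has {B,D,E}; column 5 has {B,C,D}; that leaves A.
At row 5, column 3: row 5 has {B,C}; column 3 has {D,E}; that leaves A.
At row 1, column 2: row 1 has {A,C,D,E}; column 2 has {E}; that leaves B.
At row 2, column 5: row 2 has {B,D}; column 5 has {A,B,C,D}; that leaves E.
At row 3, column 2: row 3 has {C,D,E}; column 2 has {B,E}; that leaves A.
At row 3, column 3: row 3 has {A,C,D,E}; column 3 has {A,D,E}; that leaves B.
At row 4, column 3: row 4 has {A,B,D,E}; column 3 has {A,B,D,E}; that leaves C.
At row 5, column 1: row 5 has {A,B,C}; column 1 has {B,C,D}; that leaves E.
At row 5, column 2: row 5 has {A,B,C,E}; column 2 has {A,B,E}; that leaves D.
At row 2, column 1: row 2 has {B,D,E}; column 1 has {B,C,D,E}; that leaves A.
At row 2, column 2: row 2 has {A,B,D,E}; column 2 has {A,B,D,E}; that leaves C.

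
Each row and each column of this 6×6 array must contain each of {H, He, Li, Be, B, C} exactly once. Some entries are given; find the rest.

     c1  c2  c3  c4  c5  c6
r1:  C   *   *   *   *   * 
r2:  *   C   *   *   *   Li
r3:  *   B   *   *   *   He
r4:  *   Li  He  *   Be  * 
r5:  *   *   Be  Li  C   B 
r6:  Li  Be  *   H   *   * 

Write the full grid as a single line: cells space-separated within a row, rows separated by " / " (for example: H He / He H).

C He Li B H Be / Be C H He B Li / H B C Be Li He / B Li He C Be H / He H Be Li C B / Li Be B H He C

row 6 has {H,Li,Be}; column 6 has {He,Li,B} — only C is left for (r6,c6).
row 4 has {He,Li,Be}; column 6 has {He,Li,B,C} — only H is left for (r4,c6).
row 6 has {H,Li,Be,C}; column 3 has {He,Be} — only B is left for (r6,c3).
row 6 has {H,Li,Be,B,C}; column 5 has {Be,C} — only He is left for (r6,c5).
row 1 has {C}; column 6 has {H,He,Li,B,C} — only Be is left for (r1,c6).
row 2 has {Li,C}; column 3 has {He,Be,B} — only H is left for (r2,c3).
row 2 has {H,Li,C}; column 5 has {He,Be,C} — only B is left for (r2,c5).
row 4 has {H,He,Li,Be}; column 1 has {Li,C} — only B is left for (r4,c1).
row 4 has {H,He,Li,Be,B}; column 4 has {H,Li} — only C is left for (r4,c4).
row 1 has {Be,C}; column 3 has {H,He,Be,B} — only Li is left for (r1,c3).
row 1 has {Li,Be,C}; column 5 has {He,Be,B,C} — only H is left for (r1,c5).
row 3 has {He,B}; column 3 has {H,He,Li,Be,B} — only C is left for (r3,c3).
row 3 has {He,B,C}; column 4 has {H,Li,C} — only Be is left for (r3,c4).
row 3 has {He,Be,B,C}; column 5 has {H,He,Be,B,C} — only Li is left for (r3,c5).
row 1 has {H,Li,Be,C}; column 2 has {Li,Be,B,C} — only He is left for (r1,c2).
row 1 has {H,He,Li,Be,C}; column 4 has {H,Li,Be,C} — only B is left for (r1,c4).
row 2 has {H,Li,B,C}; column 4 has {H,Li,Be,B,C} — only He is left for (r2,c4).
row 3 has {He,Li,Be,B,C}; column 1 has {Li,B,C} — only H is left for (r3,c1).
row 5 has {Li,Be,B,C}; column 1 has {H,Li,B,C} — only He is left for (r5,c1).
row 5 has {He,Li,Be,B,C}; column 2 has {He,Li,Be,B,C} — only H is left for (r5,c2).
row 2 has {H,He,Li,B,C}; column 1 has {H,He,Li,B,C} — only Be is left for (r2,c1).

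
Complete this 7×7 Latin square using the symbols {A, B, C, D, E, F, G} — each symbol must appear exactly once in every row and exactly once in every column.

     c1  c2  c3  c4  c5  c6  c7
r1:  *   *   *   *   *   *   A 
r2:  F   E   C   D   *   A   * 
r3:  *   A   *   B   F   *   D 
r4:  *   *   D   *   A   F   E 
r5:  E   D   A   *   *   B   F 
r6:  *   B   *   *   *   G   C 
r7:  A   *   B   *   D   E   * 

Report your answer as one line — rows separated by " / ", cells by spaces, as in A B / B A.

C F G E B D A / F E C D G A B / G A E B F C D / B G D C A F E / E D A G C B F / D B F A E G C / A C B F D E G

(r3,c6): row 3 has {A,B,D,F}; column 6 has {A,B,E,F,G}, so it must be C.
(r6,c1): row 6 has {B,C,G}; column 1 has {A,E,F}, so it must be D.
(r6,c5): row 6 has {B,C,D,G}; column 5 has {A,D,F}, so it must be E.
(r7,c7): row 7 has {A,B,D,E}; column 7 has {A,C,D,E,F}, so it must be G.
(r1,c6): row 1 has {A}; column 6 has {A,B,C,E,F,G}, so it must be D.
(r2,c7): row 2 has {A,C,D,E,F}; column 7 has {A,C,D,E,F,G}, so it must be B.
(r3,c1): row 3 has {A,B,C,D,F}; column 1 has {A,D,E,F}, so it must be G.
(r3,c3): row 3 has {A,B,C,D,F,G}; column 3 has {A,B,C,D}, so it must be E.
(r6,c3): row 6 has {B,C,D,E,G}; column 3 has {A,B,C,D,E}, so it must be F.
(r6,c4): row 6 has {B,C,D,E,F,G}; column 4 has {B,D}, so it must be A.
(r1,c3): row 1 has {A,D}; column 3 has {A,B,C,D,E,F}, so it must be G.
(r2,c5): row 2 has {A,B,C,D,E,F}; column 5 has {A,D,E,F}, so it must be G.
(r5,c5): row 5 has {A,B,D,E,F}; column 5 has {A,D,E,F,G}, so it must be C.
(r1,c5): row 1 has {A,D,G}; column 5 has {A,C,D,E,F,G}, so it must be B.
(r5,c4): row 5 has {A,B,C,D,E,F}; column 4 has {A,B,D}, so it must be G.
(r1,c1): row 1 has {A,B,D,G}; column 1 has {A,D,E,F,G}, so it must be C.
(r1,c2): row 1 has {A,B,C,D,G}; column 2 has {A,B,D,E}, so it must be F.
(r1,c4): row 1 has {A,B,C,D,F,G}; column 4 has {A,B,D,G}, so it must be E.
(r4,c1): row 4 has {A,D,E,F}; column 1 has {A,C,D,E,F,G}, so it must be B.
(r4,c4): row 4 has {A,B,D,E,F}; column 4 has {A,B,D,E,G}, so it must be C.
(r7,c2): row 7 has {A,B,D,E,G}; column 2 has {A,B,D,E,F}, so it must be C.
(r7,c4): row 7 has {A,B,C,D,E,G}; column 4 has {A,B,C,D,E,G}, so it must be F.
(r4,c2): row 4 has {A,B,C,D,E,F}; column 2 has {A,B,C,D,E,F}, so it must be G.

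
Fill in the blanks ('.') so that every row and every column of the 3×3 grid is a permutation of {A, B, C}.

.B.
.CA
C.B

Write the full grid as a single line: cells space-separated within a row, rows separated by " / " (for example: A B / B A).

A B C / B C A / C A B

At row 1, column 1: row 1 has {B}; column 1 has {C}; that leaves A.
At row 1, column 3: row 1 has {A,B}; column 3 has {A,B}; that leaves C.
At row 2, column 1: row 2 has {A,C}; column 1 has {A,C}; that leaves B.
At row 3, column 2: row 3 has {B,C}; column 2 has {B,C}; that leaves A.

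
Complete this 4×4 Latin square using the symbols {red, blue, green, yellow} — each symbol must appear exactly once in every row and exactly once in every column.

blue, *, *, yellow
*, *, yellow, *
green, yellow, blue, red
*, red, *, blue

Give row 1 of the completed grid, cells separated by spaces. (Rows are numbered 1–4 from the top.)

blue green red yellow

(r1,c2) = green
(r1,c3) = red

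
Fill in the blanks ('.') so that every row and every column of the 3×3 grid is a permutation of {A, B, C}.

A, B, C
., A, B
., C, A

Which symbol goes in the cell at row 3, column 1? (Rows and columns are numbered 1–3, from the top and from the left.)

B

row 2 has {A,B}; column 1 has {A} — only C is left for (r2,c1).
row 3 has {A,C}; column 1 has {A,C} — only B is left for (r3,c1).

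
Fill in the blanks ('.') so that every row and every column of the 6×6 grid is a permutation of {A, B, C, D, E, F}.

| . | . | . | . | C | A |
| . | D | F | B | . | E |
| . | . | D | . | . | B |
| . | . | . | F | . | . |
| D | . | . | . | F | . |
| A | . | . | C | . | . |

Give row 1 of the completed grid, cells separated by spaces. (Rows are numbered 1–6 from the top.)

B F E D C A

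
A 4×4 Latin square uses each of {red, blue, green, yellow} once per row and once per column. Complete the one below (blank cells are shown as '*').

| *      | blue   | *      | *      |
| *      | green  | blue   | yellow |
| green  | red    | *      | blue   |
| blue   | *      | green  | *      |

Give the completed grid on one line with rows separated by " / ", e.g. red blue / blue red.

(r2,c1) = red
(r3,c3) = yellow
(r4,c2) = yellow
(r4,c4) = red
(r1,c1) = yellow
(r1,c3) = red
(r1,c4) = green

yellow blue red green / red green blue yellow / green red yellow blue / blue yellow green red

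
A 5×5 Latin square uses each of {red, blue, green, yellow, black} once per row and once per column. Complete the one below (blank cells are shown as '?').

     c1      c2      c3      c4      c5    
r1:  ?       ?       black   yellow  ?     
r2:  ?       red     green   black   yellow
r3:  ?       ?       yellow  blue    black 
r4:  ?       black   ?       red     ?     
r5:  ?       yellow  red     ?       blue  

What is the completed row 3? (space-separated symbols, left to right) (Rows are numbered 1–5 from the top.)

row 2 has {red,green,yellow,black}; column 1 is empty so far — only blue is left for (r2,c1).
row 3 has {blue,yellow,black}; column 2 has {red,yellow,black} — only green is left for (r3,c2).
row 4 has {red,black}; column 3 has {red,green,yellow,black} — only blue is left for (r4,c3).
row 4 has {red,blue,black}; column 5 has {blue,yellow,black} — only green is left for (r4,c5).
row 5 has {red,blue,yellow}; column 4 has {red,blue,yellow,black} — only green is left for (r5,c4).
row 1 has {yellow,black}; column 2 has {red,green,yellow,black} — only blue is left for (r1,c2).
row 1 has {blue,yellow,black}; column 5 has {blue,green,yellow,black} — only red is left for (r1,c5).
row 3 has {blue,green,yellow,black}; column 1 has {blue} — only red is left for (r3,c1).

red green yellow blue black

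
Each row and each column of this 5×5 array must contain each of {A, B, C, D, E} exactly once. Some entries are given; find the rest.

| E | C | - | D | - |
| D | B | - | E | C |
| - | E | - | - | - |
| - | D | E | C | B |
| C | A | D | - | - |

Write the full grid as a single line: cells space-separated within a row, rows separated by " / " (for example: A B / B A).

E C B D A / D B A E C / B E C A D / A D E C B / C A D B E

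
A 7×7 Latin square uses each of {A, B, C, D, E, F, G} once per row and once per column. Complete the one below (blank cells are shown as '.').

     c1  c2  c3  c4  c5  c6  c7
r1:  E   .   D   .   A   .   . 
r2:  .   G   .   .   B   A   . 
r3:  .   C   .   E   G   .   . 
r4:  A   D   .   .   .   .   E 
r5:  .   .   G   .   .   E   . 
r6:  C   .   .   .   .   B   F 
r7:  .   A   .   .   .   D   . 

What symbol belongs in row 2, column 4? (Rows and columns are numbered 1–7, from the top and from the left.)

D

(r3,c6) = F
(r6,c2) = E
(r6,c3) = A
(r6,c5) = D
(r3,c3) = B
(r6,c4) = G
(r3,c1) = D
(r3,c7) = A
(r2,c1) = F
(r5,c1) = B
(r5,c2) = F
(r5,c5) = C
(r5,c7) = D
(r7,c1) = G
(r1,c2) = B
(r2,c7) = C
(r4,c5) = F
(r5,c4) = A
(r7,c5) = E
(r7,c7) = B
(r1,c7) = G
(r2,c3) = E
(r2,c4) = D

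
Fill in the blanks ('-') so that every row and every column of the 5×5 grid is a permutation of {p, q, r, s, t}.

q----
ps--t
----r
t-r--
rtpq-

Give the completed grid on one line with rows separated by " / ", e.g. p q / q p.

q r s t p / p s q r t / s q t p r / t p r s q / r t p q s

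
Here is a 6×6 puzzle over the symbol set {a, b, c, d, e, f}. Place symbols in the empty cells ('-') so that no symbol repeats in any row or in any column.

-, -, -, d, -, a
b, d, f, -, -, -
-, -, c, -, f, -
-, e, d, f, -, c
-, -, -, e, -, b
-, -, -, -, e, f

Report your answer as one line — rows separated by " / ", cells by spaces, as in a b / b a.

f b e d c a / b d f c a e / e a c b f d / a e d f b c / c f a e d b / d c b a e f

(r2,c6): row 2 has {b,d,f}; column 6 has {a,b,c,f}, so it must be e.
(r3,c6): row 3 has {c,f}; column 6 has {a,b,c,e,f}, so it must be d.
(r4,c1): row 4 has {c,d,e,f}; column 1 has {b}, so it must be a.
(r4,c5): row 4 has {a,c,d,e,f}; column 5 has {e,f}, so it must be b.
(r5,c3): row 5 has {b,e}; column 3 has {c,d,f}, so it must be a.
(r6,c3): row 6 has {e,f}; column 3 has {a,c,d,f}, so it must be b.
(r1,c3): row 1 has {a,d}; column 3 has {a,b,c,d,f}, so it must be e.
(r1,c5): row 1 has {a,d,e}; column 5 has {b,e,f}, so it must be c.
(r2,c5): row 2 has {b,d,e,f}; column 5 has {b,c,e,f}, so it must be a.
(r3,c1): row 3 has {c,d,f}; column 1 has {a,b}, so it must be e.
(r5,c5): row 5 has {a,b,e}; column 5 has {a,b,c,e,f}, so it must be d.
(r1,c1): row 1 has {a,c,d,e}; column 1 has {a,b,e}, so it must be f.
(r1,c2): row 1 has {a,c,d,e,f}; column 2 has {d,e}, so it must be b.
(r2,c4): row 2 has {a,b,d,e,f}; column 4 has {d,e,f}, so it must be c.
(r3,c2): row 3 has {c,d,e,f}; column 2 has {b,d,e}, so it must be a.
(r3,c4): row 3 has {a,c,d,e,f}; column 4 has {c,d,e,f}, so it must be b.
(r5,c1): row 5 has {a,b,d,e}; column 1 has {a,b,e,f}, so it must be c.
(r5,c2): row 5 has {a,b,c,d,e}; column 2 has {a,b,d,e}, so it must be f.
(r6,c1): row 6 has {b,e,f}; column 1 has {a,b,c,e,f}, so it must be d.
(r6,c2): row 6 has {b,d,e,f}; column 2 has {a,b,d,e,f}, so it must be c.
(r6,c4): row 6 has {b,c,d,e,f}; column 4 has {b,c,d,e,f}, so it must be a.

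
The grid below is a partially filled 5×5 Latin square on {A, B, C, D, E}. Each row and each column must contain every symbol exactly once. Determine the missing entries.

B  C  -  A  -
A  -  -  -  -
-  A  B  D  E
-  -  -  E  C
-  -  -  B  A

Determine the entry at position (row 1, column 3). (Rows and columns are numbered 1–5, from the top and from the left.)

E

At row 1, column 5: row 1 has {A,B,C}; column 5 has {A,C,E}; that leaves D.
At row 2, column 4: row 2 has {A}; column 4 has {A,B,D,E}; that leaves C.
At row 2, column 5: row 2 has {A,C}; column 5 has {A,C,D,E}; that leaves B.
At row 3, column 1: row 3 has {A,B,D,E}; column 1 has {A,B}; that leaves C.
At row 4, column 1: row 4 has {C,E}; column 1 has {A,B,C}; that leaves D.
At row 4, column 2: row 4 has {C,D,E}; column 2 has {A,C}; that leaves B.
At row 4, column 3: row 4 has {B,C,D,E}; column 3 has {B}; that leaves A.
At row 5, column 1: row 5 has {A,B}; column 1 has {A,B,C,D}; that leaves E.
At row 5, column 2: row 5 has {A,B,E}; column 2 has {A,B,C}; that leaves D.
At row 5, column 3: row 5 has {A,B,D,E}; column 3 has {A,B}; that leaves C.
At row 1, column 3: row 1 has {A,B,C,D}; column 3 has {A,B,C}; that leaves E.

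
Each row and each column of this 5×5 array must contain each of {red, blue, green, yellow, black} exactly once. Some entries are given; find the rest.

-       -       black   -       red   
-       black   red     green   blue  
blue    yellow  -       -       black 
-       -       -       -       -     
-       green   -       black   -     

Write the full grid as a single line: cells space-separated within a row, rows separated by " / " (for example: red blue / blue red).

green blue black yellow red / yellow black red green blue / blue yellow green red black / black red yellow blue green / red green blue black yellow

row 1 has {red,black}; column 2 has {green,yellow,black} — only blue is left for (r1,c2).
row 1 has {red,blue,black}; column 4 has {green,black} — only yellow is left for (r1,c4).
row 2 has {red,blue,green,black}; column 1 has {blue} — only yellow is left for (r2,c1).
row 3 has {blue,yellow,black}; column 3 has {red,black} — only green is left for (r3,c3).
row 3 has {blue,green,yellow,black}; column 4 has {green,yellow,black} — only red is left for (r3,c4).
row 4 is empty so far; column 2 has {blue,green,yellow,black} — only red is left for (r4,c2).
row 4 has {red}; column 4 has {red,green,yellow,black} — only blue is left for (r4,c4).
row 5 has {green,black}; column 1 has {blue,yellow} — only red is left for (r5,c1).
row 5 has {red,green,black}; column 5 has {red,blue,black} — only yellow is left for (r5,c5).
row 1 has {red,blue,yellow,black}; column 1 has {red,blue,yellow} — only green is left for (r1,c1).
row 4 has {red,blue}; column 1 has {red,blue,green,yellow} — only black is left for (r4,c1).
row 4 has {red,blue,black}; column 3 has {red,green,black} — only yellow is left for (r4,c3).
row 4 has {red,blue,yellow,black}; column 5 has {red,blue,yellow,black} — only green is left for (r4,c5).
row 5 has {red,green,yellow,black}; column 3 has {red,green,yellow,black} — only blue is left for (r5,c3).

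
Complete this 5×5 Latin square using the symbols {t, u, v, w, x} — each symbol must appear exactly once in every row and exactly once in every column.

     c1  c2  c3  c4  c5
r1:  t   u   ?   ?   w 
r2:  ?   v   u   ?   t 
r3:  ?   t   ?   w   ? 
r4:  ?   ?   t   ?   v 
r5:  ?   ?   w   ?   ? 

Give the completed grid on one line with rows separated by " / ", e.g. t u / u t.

t u x v w / w v u x t / u t v w x / x w t u v / v x w t u

(r2,c4) = x
(r4,c4) = u
(r5,c2) = x
(r5,c5) = u
(r1,c4) = v
(r2,c1) = w
(r3,c5) = x
(r4,c1) = x
(r4,c2) = w
(r5,c1) = v
(r5,c4) = t
(r1,c3) = x
(r3,c1) = u
(r3,c3) = v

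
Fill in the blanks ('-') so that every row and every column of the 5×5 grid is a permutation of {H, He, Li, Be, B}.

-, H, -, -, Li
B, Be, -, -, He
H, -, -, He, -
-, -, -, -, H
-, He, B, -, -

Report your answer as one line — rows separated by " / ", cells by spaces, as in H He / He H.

Be H He B Li / B Be H Li He / H Li Be He B / He B Li Be H / Li He B H Be

(r5,c5): row 5 has {He,B}; column 5 has {H,He,Li}, so it must be Be.
(r3,c5): row 3 has {H,He}; column 5 has {H,He,Li,Be}, so it must be B.
(r5,c1): row 5 has {He,Be,B}; column 1 has {H,B}, so it must be Li.
(r5,c4): row 5 has {He,Li,Be,B}; column 4 has {He}, so it must be H.
(r2,c4): row 2 has {He,Be,B}; column 4 has {H,He}, so it must be Li.
(r3,c2): row 3 has {H,He,B}; column 2 has {H,He,Be}, so it must be Li.
(r3,c3): row 3 has {H,He,Li,B}; column 3 has {B}, so it must be Be.
(r4,c2): row 4 has {H}; column 2 has {H,He,Li,Be}, so it must be B.
(r4,c4): row 4 has {H,B}; column 4 has {H,He,Li}, so it must be Be.
(r1,c3): row 1 has {H,Li}; column 3 has {Be,B}, so it must be He.
(r1,c4): row 1 has {H,He,Li}; column 4 has {H,He,Li,Be}, so it must be B.
(r2,c3): row 2 has {He,Li,Be,B}; column 3 has {He,Be,B}, so it must be H.
(r4,c1): row 4 has {H,Be,B}; column 1 has {H,Li,B}, so it must be He.
(r4,c3): row 4 has {H,He,Be,B}; column 3 has {H,He,Be,B}, so it must be Li.
(r1,c1): row 1 has {H,He,Li,B}; column 1 has {H,He,Li,B}, so it must be Be.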